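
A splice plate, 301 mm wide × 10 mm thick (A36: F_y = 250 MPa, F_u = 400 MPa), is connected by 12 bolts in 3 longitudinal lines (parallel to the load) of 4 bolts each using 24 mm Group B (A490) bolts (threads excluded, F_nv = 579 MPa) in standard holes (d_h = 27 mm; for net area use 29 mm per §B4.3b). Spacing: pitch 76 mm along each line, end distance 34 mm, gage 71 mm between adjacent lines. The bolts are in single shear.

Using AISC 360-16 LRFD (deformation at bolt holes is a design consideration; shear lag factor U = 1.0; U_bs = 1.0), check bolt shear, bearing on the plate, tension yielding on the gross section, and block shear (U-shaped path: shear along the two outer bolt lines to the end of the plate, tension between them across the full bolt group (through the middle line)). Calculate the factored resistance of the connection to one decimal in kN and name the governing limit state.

677.3 kN (gross-section yield governs)

Bolt shear: A_b = π(24)²/4 = 452.39 mm². φR_n = 0.75 × 579 × 452.39 × 12 × 1 = 2357.4 kN.
Bearing (10 mm plate, F_u = 400 MPa): end bolts L_c = 34 − 27/2 = 20.5, R_n = min(1.2×20.5×10×400, 2.4×24×10×400) = 98.4 kN/bolt; interior L_c = 76 − 27 = 49, R_n = 230.4 kN/bolt. φR_n = 0.75 × (3×98.4 + 9×230.4) = 1776.6 kN.
Tension yield (gross): A_g = 301×10 = 3010 mm². φR_n = 0.90 × 250 × 3010 = 677.3 kN.
Block shear: shear path 2×[34+3×76] = 2×262 mm, A_gv = 5240, A_nv = 2×(262 − 3.5×29)×10 = 3210 mm²; tension across gage: (142 − 2×29)×10 = 840 mm². R_n = min(0.6×400×3210, 0.6×250×5240) + 1.0×400×840 = min(770.4, 786) + 336 = 1106.4 kN. φR_n = 0.75 × 1106.4 = 829.8 kN.
Governing: min(2357.4, 1776.6, 677.3, 829.8) = 677.3 kN → gross-section yield.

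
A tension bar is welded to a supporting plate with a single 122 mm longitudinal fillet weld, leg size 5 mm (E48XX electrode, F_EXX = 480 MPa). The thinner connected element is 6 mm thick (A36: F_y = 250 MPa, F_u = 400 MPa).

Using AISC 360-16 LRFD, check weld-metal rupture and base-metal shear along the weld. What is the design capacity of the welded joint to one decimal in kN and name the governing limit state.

Weld metal: throat = 0.707×5 = 3.535 mm, L = 122 mm. φR_n = 0.75 × 0.6 × 480 × 3.535 × 122 = 93.2 kN.
Base metal shear (6 mm plate): yield φR_n = 1.0×0.6×250×6×122 = 109.8 kN; rupture φR_n = 0.75×0.6×400×6×122 = 131.8 kN; take 109.8 kN (yield).
Governing: min(93.2, 109.8) = 93.2 kN → weld metal.

93.2 kN (weld metal governs)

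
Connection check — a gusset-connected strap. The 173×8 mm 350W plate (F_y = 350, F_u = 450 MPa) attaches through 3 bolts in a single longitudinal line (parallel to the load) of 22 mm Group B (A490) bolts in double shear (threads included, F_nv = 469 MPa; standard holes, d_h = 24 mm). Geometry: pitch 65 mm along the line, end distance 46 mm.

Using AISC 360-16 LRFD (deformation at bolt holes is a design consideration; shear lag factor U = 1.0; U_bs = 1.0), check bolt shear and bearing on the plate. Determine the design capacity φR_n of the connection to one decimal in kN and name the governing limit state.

Bolt shear: A_b = π(22)²/4 = 380.13 mm². φR_n = 0.75 × 469 × 380.13 × 3 × 2 = 802.3 kN.
Bearing (8 mm plate, F_u = 450 MPa): end bolts L_c = 46 − 24/2 = 34, R_n = min(1.2×34×8×450, 2.4×22×8×450) = 146.88 kN/bolt; interior L_c = 65 − 24 = 41, R_n = 177.12 kN/bolt. φR_n = 0.75 × (1×146.88 + 2×177.12) = 375.8 kN.
Governing: min(802.3, 375.8) = 375.8 kN → bearing.

375.8 kN (bearing governs)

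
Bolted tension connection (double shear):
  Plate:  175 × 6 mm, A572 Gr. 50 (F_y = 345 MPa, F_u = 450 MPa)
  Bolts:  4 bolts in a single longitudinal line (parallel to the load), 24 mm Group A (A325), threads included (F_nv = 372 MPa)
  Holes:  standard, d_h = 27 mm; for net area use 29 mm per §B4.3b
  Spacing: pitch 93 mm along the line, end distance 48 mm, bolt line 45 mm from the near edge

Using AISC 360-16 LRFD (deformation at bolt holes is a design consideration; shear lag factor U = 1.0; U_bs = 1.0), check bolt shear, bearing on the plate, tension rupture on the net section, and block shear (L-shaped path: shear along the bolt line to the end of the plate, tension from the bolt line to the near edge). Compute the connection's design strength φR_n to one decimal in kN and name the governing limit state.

Bolt shear: A_b = π(24)²/4 = 452.39 mm². φR_n = 0.75 × 372 × 452.39 × 4 × 2 = 1009.7 kN.
Bearing (6 mm plate, F_u = 450 MPa): end bolts L_c = 48 − 27/2 = 34.5, R_n = min(1.2×34.5×6×450, 2.4×24×6×450) = 111.78 kN/bolt; interior L_c = 93 − 27 = 66, R_n = 155.52 kN/bolt. φR_n = 0.75 × (1×111.78 + 3×155.52) = 433.8 kN.
Tension rupture (net): A_n = (175 − 1×29)×6 = 876 mm² (U = 1.0, A_e = A_n). φR_n = 0.75 × 450 × 876 = 295.7 kN.
Block shear: shear path 1×[48+3×93] = 1×327 mm, A_gv = 1962, A_nv = 1×(327 − 3.5×29)×6 = 1353 mm²; tension to near edge: (45 − 0.5×29)×6 = 183 mm². R_n = min(0.6×450×1353, 0.6×345×1962) + 1.0×450×183 = min(365.31, 406.13) + 82.35 = 447.66 kN. φR_n = 0.75 × 447.66 = 335.7 kN.
Governing: min(1009.7, 433.8, 295.7, 335.7) = 295.7 kN → net-section rupture.

295.7 kN (net-section rupture governs)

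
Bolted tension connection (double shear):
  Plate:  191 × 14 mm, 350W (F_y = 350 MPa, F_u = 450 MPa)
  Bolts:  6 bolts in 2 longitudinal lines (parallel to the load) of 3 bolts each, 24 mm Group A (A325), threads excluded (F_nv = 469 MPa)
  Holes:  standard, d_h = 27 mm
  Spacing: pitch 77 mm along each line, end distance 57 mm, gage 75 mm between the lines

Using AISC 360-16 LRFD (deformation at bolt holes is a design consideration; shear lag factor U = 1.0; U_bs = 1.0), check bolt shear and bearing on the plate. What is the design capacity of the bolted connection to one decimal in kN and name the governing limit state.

1581.9 kN (bearing governs)

Bolt shear: A_b = π(24)²/4 = 452.39 mm². φR_n = 0.75 × 469 × 452.39 × 6 × 2 = 1909.5 kN.
Bearing (14 mm plate, F_u = 450 MPa): end bolts L_c = 57 − 27/2 = 43.5, R_n = min(1.2×43.5×14×450, 2.4×24×14×450) = 328.86 kN/bolt; interior L_c = 77 − 27 = 50, R_n = 362.88 kN/bolt. φR_n = 0.75 × (2×328.86 + 4×362.88) = 1581.9 kN.
Governing: min(1909.5, 1581.9) = 1581.9 kN → bearing.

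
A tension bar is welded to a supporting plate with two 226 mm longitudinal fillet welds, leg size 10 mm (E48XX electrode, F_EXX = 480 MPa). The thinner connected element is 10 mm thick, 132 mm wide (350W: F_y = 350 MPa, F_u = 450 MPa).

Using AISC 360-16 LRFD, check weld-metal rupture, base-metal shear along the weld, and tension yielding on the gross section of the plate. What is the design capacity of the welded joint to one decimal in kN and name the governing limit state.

Weld metal: throat = 0.707×10 = 7.07 mm, L = 2×226 = 452 mm. φR_n = 0.75 × 0.6 × 480 × 7.07 × 452 = 690.3 kN.
Base metal shear (10 mm plate): yield φR_n = 1.0×0.6×350×10×452 = 949.2 kN; rupture φR_n = 0.75×0.6×450×10×452 = 915.3 kN; take 915.3 kN (rupture).
Tension yield (gross): A_g = 132×10 = 1320 mm². φR_n = 0.90 × 350 × 1320 = 415.8 kN.
Governing: min(690.3, 915.3, 415.8) = 415.8 kN → gross-section yield.

415.8 kN (gross-section yield governs)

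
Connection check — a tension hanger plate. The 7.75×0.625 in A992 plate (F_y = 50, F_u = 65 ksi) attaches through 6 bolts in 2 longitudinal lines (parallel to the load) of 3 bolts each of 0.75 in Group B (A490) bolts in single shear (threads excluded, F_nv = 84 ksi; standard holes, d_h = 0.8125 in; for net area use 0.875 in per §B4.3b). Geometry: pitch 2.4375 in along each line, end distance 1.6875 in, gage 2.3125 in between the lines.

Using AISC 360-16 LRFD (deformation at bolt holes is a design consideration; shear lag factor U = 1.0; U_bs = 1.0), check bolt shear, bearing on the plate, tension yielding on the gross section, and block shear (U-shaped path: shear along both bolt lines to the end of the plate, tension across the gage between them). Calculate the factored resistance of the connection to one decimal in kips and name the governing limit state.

Bolt shear: A_b = π(0.75)²/4 = 0.44179 in². φR_n = 0.75 × 84 × 0.44179 × 6 × 1 = 167.0 kips.
Bearing (0.625 in plate, F_u = 65 ksi): end bolts L_c = 1.6875 − 0.8125/2 = 1.28125, R_n = min(1.2×1.28125×0.625×65, 2.4×0.75×0.625×65) = 62.461 kips/bolt; interior L_c = 2.4375 − 0.8125 = 1.625, R_n = 73.125 kips/bolt. φR_n = 0.75 × (2×62.461 + 4×73.125) = 313.1 kips.
Tension yield (gross): A_g = 7.75×0.625 = 4.8438 in². φR_n = 0.90 × 50 × 4.8438 = 218.0 kips.
Block shear: shear path 2×[1.6875+2×2.4375] = 2×6.5625 in, A_gv = 8.2031, A_nv = 2×(6.5625 − 2.5×0.875)×0.625 = 5.4688 in²; tension across gage: (2.3125 − 1×0.875)×0.625 = 0.89844 in². R_n = min(0.6×65×5.4688, 0.6×50×8.2031) + 1.0×65×0.89844 = min(213.28, 246.09) + 58.399 = 271.68 kips. φR_n = 0.75 × 271.68 = 203.8 kips.
Governing: min(167.0, 313.1, 218.0, 203.8) = 167.0 kips → bolt shear.

167.0 kips (bolt shear governs)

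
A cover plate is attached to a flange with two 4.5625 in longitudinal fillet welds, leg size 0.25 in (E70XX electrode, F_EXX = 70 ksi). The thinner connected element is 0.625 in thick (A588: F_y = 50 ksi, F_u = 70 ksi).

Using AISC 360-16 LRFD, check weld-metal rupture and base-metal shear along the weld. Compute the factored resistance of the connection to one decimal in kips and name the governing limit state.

Weld metal: throat = 0.707×0.25 = 0.17675 in, L = 2×4.5625 = 9.125 in. φR_n = 0.75 × 0.6 × 70 × 0.17675 × 9.125 = 50.8 kips.
Base metal shear (0.625 in plate): yield φR_n = 1.0×0.6×50×0.625×9.125 = 171.1 kips; rupture φR_n = 0.75×0.6×70×0.625×9.125 = 179.6 kips; take 171.1 kips (yield).
Governing: min(50.8, 171.1) = 50.8 kips → weld metal.

50.8 kips (weld metal governs)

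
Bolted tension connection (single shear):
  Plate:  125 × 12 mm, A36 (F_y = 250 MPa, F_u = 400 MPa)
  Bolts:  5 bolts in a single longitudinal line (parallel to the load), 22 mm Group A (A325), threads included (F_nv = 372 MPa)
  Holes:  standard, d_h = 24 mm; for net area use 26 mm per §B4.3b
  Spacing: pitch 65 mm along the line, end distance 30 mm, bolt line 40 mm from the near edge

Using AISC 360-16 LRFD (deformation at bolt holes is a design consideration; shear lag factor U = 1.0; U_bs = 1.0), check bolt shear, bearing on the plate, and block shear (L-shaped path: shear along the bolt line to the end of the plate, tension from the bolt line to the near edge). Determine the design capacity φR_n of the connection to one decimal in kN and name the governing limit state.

Bolt shear: A_b = π(22)²/4 = 380.13 mm². φR_n = 0.75 × 372 × 380.13 × 5 × 1 = 530.3 kN.
Bearing (12 mm plate, F_u = 400 MPa): end bolts L_c = 30 − 24/2 = 18, R_n = min(1.2×18×12×400, 2.4×22×12×400) = 103.68 kN/bolt; interior L_c = 65 − 24 = 41, R_n = 236.16 kN/bolt. φR_n = 0.75 × (1×103.68 + 4×236.16) = 786.2 kN.
Block shear: shear path 1×[30+4×65] = 1×290 mm, A_gv = 3480, A_nv = 1×(290 − 4.5×26)×12 = 2076 mm²; tension to near edge: (40 − 0.5×26)×12 = 324 mm². R_n = min(0.6×400×2076, 0.6×250×3480) + 1.0×400×324 = min(498.24, 522) + 129.6 = 627.84 kN. φR_n = 0.75 × 627.84 = 470.9 kN.
Governing: min(530.3, 786.2, 470.9) = 470.9 kN → block shear.

470.9 kN (block shear governs)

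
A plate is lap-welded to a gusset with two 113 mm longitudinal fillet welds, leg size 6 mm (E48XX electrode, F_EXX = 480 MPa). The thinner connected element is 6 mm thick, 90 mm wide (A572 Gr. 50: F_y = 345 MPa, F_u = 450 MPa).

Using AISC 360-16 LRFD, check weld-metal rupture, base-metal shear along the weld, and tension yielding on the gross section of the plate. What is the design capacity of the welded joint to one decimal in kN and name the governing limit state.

167.7 kN (gross-section yield governs)

Weld metal: throat = 0.707×6 = 4.242 mm, L = 2×113 = 226 mm. φR_n = 0.75 × 0.6 × 480 × 4.242 × 226 = 207.1 kN.
Base metal shear (6 mm plate): yield φR_n = 1.0×0.6×345×6×226 = 280.7 kN; rupture φR_n = 0.75×0.6×450×6×226 = 274.6 kN; take 274.6 kN (rupture).
Tension yield (gross): A_g = 90×6 = 540 mm². φR_n = 0.90 × 345 × 540 = 167.7 kN.
Governing: min(207.1, 274.6, 167.7) = 167.7 kN → gross-section yield.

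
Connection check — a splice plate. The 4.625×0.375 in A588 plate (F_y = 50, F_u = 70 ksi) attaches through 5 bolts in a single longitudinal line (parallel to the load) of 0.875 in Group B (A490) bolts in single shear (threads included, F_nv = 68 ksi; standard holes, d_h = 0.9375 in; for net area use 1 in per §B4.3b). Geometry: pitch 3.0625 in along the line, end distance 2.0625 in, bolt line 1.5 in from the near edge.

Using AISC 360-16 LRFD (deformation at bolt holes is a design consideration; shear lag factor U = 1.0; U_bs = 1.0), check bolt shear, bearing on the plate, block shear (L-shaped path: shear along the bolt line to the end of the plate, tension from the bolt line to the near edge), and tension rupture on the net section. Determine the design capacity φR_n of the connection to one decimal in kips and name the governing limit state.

71.4 kips (net-section rupture governs)

Bolt shear: A_b = π(0.875)²/4 = 0.60132 in². φR_n = 0.75 × 68 × 0.60132 × 5 × 1 = 153.3 kips.
Bearing (0.375 in plate, F_u = 70 ksi): end bolts L_c = 2.0625 − 0.9375/2 = 1.59375, R_n = min(1.2×1.59375×0.375×70, 2.4×0.875×0.375×70) = 50.203 kips/bolt; interior L_c = 3.0625 − 0.9375 = 2.125, R_n = 55.125 kips/bolt. φR_n = 0.75 × (1×50.203 + 4×55.125) = 203.0 kips.
Block shear: shear path 1×[2.0625+4×3.0625] = 1×14.3125 in, A_gv = 5.3672, A_nv = 1×(14.3125 − 4.5×1)×0.375 = 3.6797 in²; tension to near edge: (1.5 − 0.5×1)×0.375 = 0.375 in². R_n = min(0.6×70×3.6797, 0.6×50×5.3672) + 1.0×70×0.375 = min(154.55, 161.02) + 26.25 = 180.8 kips. φR_n = 0.75 × 180.8 = 135.6 kips.
Tension rupture (net): A_n = (4.625 − 1×1)×0.375 = 1.3594 in² (U = 1.0, A_e = A_n). φR_n = 0.75 × 70 × 1.3594 = 71.4 kips.
Governing: min(153.3, 203.0, 135.6, 71.4) = 71.4 kips → net-section rupture.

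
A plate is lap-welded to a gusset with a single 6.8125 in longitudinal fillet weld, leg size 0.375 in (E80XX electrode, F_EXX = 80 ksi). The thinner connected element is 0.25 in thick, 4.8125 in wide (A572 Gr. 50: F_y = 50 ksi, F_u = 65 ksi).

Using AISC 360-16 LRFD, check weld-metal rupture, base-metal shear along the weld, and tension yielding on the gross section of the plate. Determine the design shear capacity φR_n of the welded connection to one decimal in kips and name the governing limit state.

49.8 kips (base-metal shear governs)

Weld metal: throat = 0.707×0.375 = 0.26513 in, L = 6.8125 in. φR_n = 0.75 × 0.6 × 80 × 0.26513 × 6.8125 = 65.0 kips.
Base metal shear (0.25 in plate): yield φR_n = 1.0×0.6×50×0.25×6.8125 = 51.1 kips; rupture φR_n = 0.75×0.6×65×0.25×6.8125 = 49.8 kips; take 49.8 kips (rupture).
Tension yield (gross): A_g = 4.8125×0.25 = 1.2031 in². φR_n = 0.90 × 50 × 1.2031 = 54.1 kips.
Governing: min(65.0, 49.8, 54.1) = 49.8 kips → base-metal shear.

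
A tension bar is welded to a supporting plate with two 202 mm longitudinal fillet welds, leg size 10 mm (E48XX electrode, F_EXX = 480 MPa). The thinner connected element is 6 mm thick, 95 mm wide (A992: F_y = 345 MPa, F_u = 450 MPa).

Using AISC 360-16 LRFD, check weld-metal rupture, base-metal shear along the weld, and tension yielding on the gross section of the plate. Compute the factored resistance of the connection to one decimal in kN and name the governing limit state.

177.0 kN (gross-section yield governs)

Weld metal: throat = 0.707×10 = 7.07 mm, L = 2×202 = 404 mm. φR_n = 0.75 × 0.6 × 480 × 7.07 × 404 = 617.0 kN.
Base metal shear (6 mm plate): yield φR_n = 1.0×0.6×345×6×404 = 501.8 kN; rupture φR_n = 0.75×0.6×450×6×404 = 490.9 kN; take 490.9 kN (rupture).
Tension yield (gross): A_g = 95×6 = 570 mm². φR_n = 0.90 × 345 × 570 = 177.0 kN.
Governing: min(617.0, 490.9, 177.0) = 177.0 kN → gross-section yield.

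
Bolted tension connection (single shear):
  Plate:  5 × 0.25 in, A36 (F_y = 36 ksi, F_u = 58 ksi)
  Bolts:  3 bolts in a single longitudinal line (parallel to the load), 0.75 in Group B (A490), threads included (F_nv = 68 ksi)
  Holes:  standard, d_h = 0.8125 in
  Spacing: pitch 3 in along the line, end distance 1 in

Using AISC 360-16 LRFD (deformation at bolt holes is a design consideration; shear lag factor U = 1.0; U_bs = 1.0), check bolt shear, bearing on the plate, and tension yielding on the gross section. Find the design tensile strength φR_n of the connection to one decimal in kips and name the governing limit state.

Bolt shear: A_b = π(0.75)²/4 = 0.44179 in². φR_n = 0.75 × 68 × 0.44179 × 3 × 1 = 67.6 kips.
Bearing (0.25 in plate, F_u = 58 ksi): end bolts L_c = 1 − 0.8125/2 = 0.59375, R_n = min(1.2×0.59375×0.25×58, 2.4×0.75×0.25×58) = 10.331 kips/bolt; interior L_c = 3 − 0.8125 = 2.1875, R_n = 26.1 kips/bolt. φR_n = 0.75 × (1×10.331 + 2×26.1) = 46.9 kips.
Tension yield (gross): A_g = 5×0.25 = 1.25 in². φR_n = 0.90 × 36 × 1.25 = 40.5 kips.
Governing: min(67.6, 46.9, 40.5) = 40.5 kips → gross-section yield.

40.5 kips (gross-section yield governs)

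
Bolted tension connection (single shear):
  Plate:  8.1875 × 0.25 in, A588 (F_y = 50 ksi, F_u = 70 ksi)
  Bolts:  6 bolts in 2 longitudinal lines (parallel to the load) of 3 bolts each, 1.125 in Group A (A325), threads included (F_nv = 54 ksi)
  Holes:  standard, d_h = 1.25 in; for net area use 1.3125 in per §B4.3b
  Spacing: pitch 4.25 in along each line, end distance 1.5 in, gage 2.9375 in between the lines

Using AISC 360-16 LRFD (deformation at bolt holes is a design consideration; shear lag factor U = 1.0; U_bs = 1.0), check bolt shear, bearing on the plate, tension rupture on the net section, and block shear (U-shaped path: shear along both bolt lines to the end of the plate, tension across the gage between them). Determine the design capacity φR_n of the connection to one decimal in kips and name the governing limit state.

73.0 kips (net-section rupture governs)

Bolt shear: A_b = π(1.125)²/4 = 0.99402 in². φR_n = 0.75 × 54 × 0.99402 × 6 × 1 = 241.5 kips.
Bearing (0.25 in plate, F_u = 70 ksi): end bolts L_c = 1.5 − 1.25/2 = 0.875, R_n = min(1.2×0.875×0.25×70, 2.4×1.125×0.25×70) = 18.375 kips/bolt; interior L_c = 4.25 − 1.25 = 3, R_n = 47.25 kips/bolt. φR_n = 0.75 × (2×18.375 + 4×47.25) = 169.3 kips.
Tension rupture (net): A_n = (8.1875 − 2×1.3125)×0.25 = 1.3906 in² (U = 1.0, A_e = A_n). φR_n = 0.75 × 70 × 1.3906 = 73.0 kips.
Block shear: shear path 2×[1.5+2×4.25] = 2×10 in, A_gv = 5, A_nv = 2×(10 − 2.5×1.3125)×0.25 = 3.3594 in²; tension across gage: (2.9375 − 1×1.3125)×0.25 = 0.40625 in². R_n = min(0.6×70×3.3594, 0.6×50×5) + 1.0×70×0.40625 = min(141.09, 150) + 28.438 = 169.53 kips. φR_n = 0.75 × 169.53 = 127.1 kips.
Governing: min(241.5, 169.3, 73.0, 127.1) = 73.0 kips → net-section rupture.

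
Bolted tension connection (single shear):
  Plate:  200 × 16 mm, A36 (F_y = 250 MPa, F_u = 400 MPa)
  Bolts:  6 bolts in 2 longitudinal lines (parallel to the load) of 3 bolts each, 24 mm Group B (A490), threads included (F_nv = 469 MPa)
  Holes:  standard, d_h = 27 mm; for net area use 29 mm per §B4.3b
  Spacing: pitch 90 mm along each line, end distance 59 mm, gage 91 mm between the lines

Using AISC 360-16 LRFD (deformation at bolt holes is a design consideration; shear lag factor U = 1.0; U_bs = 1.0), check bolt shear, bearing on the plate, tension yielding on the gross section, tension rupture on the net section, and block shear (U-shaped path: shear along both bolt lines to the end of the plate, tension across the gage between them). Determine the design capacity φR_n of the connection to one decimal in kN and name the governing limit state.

681.6 kN (net-section rupture governs)

Bolt shear: A_b = π(24)²/4 = 452.39 mm². φR_n = 0.75 × 469 × 452.39 × 6 × 1 = 954.8 kN.
Bearing (16 mm plate, F_u = 400 MPa): end bolts L_c = 59 − 27/2 = 45.5, R_n = min(1.2×45.5×16×400, 2.4×24×16×400) = 349.44 kN/bolt; interior L_c = 90 − 27 = 63, R_n = 368.64 kN/bolt. φR_n = 0.75 × (2×349.44 + 4×368.64) = 1630.1 kN.
Tension yield (gross): A_g = 200×16 = 3200 mm². φR_n = 0.90 × 250 × 3200 = 720.0 kN.
Tension rupture (net): A_n = (200 − 2×29)×16 = 2272 mm² (U = 1.0, A_e = A_n). φR_n = 0.75 × 400 × 2272 = 681.6 kN.
Block shear: shear path 2×[59+2×90] = 2×239 mm, A_gv = 7648, A_nv = 2×(239 − 2.5×29)×16 = 5328 mm²; tension across gage: (91 − 1×29)×16 = 992 mm². R_n = min(0.6×400×5328, 0.6×250×7648) + 1.0×400×992 = min(1278.7, 1147.2) + 396.8 = 1544 kN. φR_n = 0.75 × 1544 = 1158.0 kN.
Governing: min(954.8, 1630.1, 720.0, 681.6, 1158.0) = 681.6 kN → net-section rupture.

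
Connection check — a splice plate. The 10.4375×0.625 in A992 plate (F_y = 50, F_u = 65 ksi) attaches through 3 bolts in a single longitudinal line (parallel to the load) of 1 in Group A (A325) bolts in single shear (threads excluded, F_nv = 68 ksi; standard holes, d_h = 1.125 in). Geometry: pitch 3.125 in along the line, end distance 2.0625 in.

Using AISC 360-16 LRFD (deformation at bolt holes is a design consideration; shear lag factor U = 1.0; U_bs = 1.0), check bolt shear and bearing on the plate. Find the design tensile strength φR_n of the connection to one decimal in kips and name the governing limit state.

120.2 kips (bolt shear governs)

Bolt shear: A_b = π(1)²/4 = 0.7854 in². φR_n = 0.75 × 68 × 0.7854 × 3 × 1 = 120.2 kips.
Bearing (0.625 in plate, F_u = 65 ksi): end bolts L_c = 2.0625 − 1.125/2 = 1.5, R_n = min(1.2×1.5×0.625×65, 2.4×1×0.625×65) = 73.125 kips/bolt; interior L_c = 3.125 − 1.125 = 2, R_n = 97.5 kips/bolt. φR_n = 0.75 × (1×73.125 + 2×97.5) = 201.1 kips.
Governing: min(120.2, 201.1) = 120.2 kips → bolt shear.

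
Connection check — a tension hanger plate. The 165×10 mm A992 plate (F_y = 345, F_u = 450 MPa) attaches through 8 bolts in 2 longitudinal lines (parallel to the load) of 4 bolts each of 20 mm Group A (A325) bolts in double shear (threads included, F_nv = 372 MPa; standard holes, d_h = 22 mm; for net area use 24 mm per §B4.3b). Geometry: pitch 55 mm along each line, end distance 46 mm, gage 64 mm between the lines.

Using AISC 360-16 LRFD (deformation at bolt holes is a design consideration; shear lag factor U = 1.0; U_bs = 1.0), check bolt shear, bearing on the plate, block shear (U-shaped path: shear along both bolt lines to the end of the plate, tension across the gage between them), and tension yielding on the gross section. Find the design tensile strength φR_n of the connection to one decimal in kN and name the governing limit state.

Bolt shear: A_b = π(20)²/4 = 314.16 mm². φR_n = 0.75 × 372 × 314.16 × 8 × 2 = 1402.4 kN.
Bearing (10 mm plate, F_u = 450 MPa): end bolts L_c = 46 − 22/2 = 35, R_n = min(1.2×35×10×450, 2.4×20×10×450) = 189 kN/bolt; interior L_c = 55 − 22 = 33, R_n = 178.2 kN/bolt. φR_n = 0.75 × (2×189 + 6×178.2) = 1085.4 kN.
Block shear: shear path 2×[46+3×55] = 2×211 mm, A_gv = 4220, A_nv = 2×(211 − 3.5×24)×10 = 2540 mm²; tension across gage: (64 − 1×24)×10 = 400 mm². R_n = min(0.6×450×2540, 0.6×345×4220) + 1.0×450×400 = min(685.8, 873.54) + 180 = 865.8 kN. φR_n = 0.75 × 865.8 = 649.4 kN.
Tension yield (gross): A_g = 165×10 = 1650 mm². φR_n = 0.90 × 345 × 1650 = 512.3 kN.
Governing: min(1402.4, 1085.4, 649.4, 512.3) = 512.3 kN → gross-section yield.

512.3 kN (gross-section yield governs)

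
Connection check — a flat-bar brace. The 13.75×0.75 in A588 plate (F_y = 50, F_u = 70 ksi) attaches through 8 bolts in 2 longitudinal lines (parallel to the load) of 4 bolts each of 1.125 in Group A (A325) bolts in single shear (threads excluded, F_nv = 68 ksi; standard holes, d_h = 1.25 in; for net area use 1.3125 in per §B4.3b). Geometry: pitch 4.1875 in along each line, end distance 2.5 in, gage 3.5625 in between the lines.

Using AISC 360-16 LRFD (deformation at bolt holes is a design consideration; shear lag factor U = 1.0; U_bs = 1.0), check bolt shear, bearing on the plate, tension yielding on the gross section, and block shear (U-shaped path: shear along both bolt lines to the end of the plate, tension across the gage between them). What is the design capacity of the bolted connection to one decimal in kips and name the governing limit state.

405.6 kips (bolt shear governs)

Bolt shear: A_b = π(1.125)²/4 = 0.99402 in². φR_n = 0.75 × 68 × 0.99402 × 8 × 1 = 405.6 kips.
Bearing (0.75 in plate, F_u = 70 ksi): end bolts L_c = 2.5 − 1.25/2 = 1.875, R_n = min(1.2×1.875×0.75×70, 2.4×1.125×0.75×70) = 118.13 kips/bolt; interior L_c = 4.1875 − 1.25 = 2.9375, R_n = 141.75 kips/bolt. φR_n = 0.75 × (2×118.13 + 6×141.75) = 815.1 kips.
Tension yield (gross): A_g = 13.75×0.75 = 10.313 in². φR_n = 0.90 × 50 × 10.313 = 464.1 kips.
Block shear: shear path 2×[2.5+3×4.1875] = 2×15.0625 in, A_gv = 22.594, A_nv = 2×(15.0625 − 3.5×1.3125)×0.75 = 15.703 in²; tension across gage: (3.5625 − 1×1.3125)×0.75 = 1.6875 in². R_n = min(0.6×70×15.703, 0.6×50×22.594) + 1.0×70×1.6875 = min(659.53, 677.82) + 118.13 = 777.66 kips. φR_n = 0.75 × 777.66 = 583.2 kips.
Governing: min(405.6, 815.1, 464.1, 583.2) = 405.6 kips → bolt shear.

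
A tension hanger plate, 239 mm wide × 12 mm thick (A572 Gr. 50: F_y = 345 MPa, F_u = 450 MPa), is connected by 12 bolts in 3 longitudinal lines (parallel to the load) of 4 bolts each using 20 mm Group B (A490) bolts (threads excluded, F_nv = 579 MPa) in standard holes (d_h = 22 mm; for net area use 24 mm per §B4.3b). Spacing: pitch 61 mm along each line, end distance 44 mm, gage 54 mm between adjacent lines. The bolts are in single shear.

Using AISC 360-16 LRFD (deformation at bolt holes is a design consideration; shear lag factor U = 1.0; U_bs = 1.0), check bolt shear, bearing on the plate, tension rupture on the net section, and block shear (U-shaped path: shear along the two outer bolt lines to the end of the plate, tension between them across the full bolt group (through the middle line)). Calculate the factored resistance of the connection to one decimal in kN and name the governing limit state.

Bolt shear: A_b = π(20)²/4 = 314.16 mm². φR_n = 0.75 × 579 × 314.16 × 12 × 1 = 1637.1 kN.
Bearing (12 mm plate, F_u = 450 MPa): end bolts L_c = 44 − 22/2 = 33, R_n = min(1.2×33×12×450, 2.4×20×12×450) = 213.84 kN/bolt; interior L_c = 61 − 22 = 39, R_n = 252.72 kN/bolt. φR_n = 0.75 × (3×213.84 + 9×252.72) = 2187.0 kN.
Tension rupture (net): A_n = (239 − 3×24)×12 = 2004 mm² (U = 1.0, A_e = A_n). φR_n = 0.75 × 450 × 2004 = 676.4 kN.
Block shear: shear path 2×[44+3×61] = 2×227 mm, A_gv = 5448, A_nv = 2×(227 − 3.5×24)×12 = 3432 mm²; tension across gage: (108 − 2×24)×12 = 720 mm². R_n = min(0.6×450×3432, 0.6×345×5448) + 1.0×450×720 = min(926.64, 1127.7) + 324 = 1250.6 kN. φR_n = 0.75 × 1250.6 = 938.0 kN.
Governing: min(1637.1, 2187.0, 676.4, 938.0) = 676.4 kN → net-section rupture.

676.4 kN (net-section rupture governs)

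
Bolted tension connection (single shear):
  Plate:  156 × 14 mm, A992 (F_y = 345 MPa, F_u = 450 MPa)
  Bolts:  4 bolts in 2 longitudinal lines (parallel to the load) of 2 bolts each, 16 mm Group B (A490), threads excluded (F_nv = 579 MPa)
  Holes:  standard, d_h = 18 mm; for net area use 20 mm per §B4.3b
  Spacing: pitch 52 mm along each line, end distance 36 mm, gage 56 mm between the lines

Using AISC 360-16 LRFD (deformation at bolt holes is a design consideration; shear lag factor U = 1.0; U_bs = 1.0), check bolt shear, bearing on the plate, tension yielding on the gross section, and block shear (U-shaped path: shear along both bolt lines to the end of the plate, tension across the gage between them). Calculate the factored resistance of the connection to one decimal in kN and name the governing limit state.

349.2 kN (bolt shear governs)

Bolt shear: A_b = π(16)²/4 = 201.06 mm². φR_n = 0.75 × 579 × 201.06 × 4 × 1 = 349.2 kN.
Bearing (14 mm plate, F_u = 450 MPa): end bolts L_c = 36 − 18/2 = 27, R_n = min(1.2×27×14×450, 2.4×16×14×450) = 204.12 kN/bolt; interior L_c = 52 − 18 = 34, R_n = 241.92 kN/bolt. φR_n = 0.75 × (2×204.12 + 2×241.92) = 669.1 kN.
Tension yield (gross): A_g = 156×14 = 2184 mm². φR_n = 0.90 × 345 × 2184 = 678.1 kN.
Block shear: shear path 2×[36+1×52] = 2×88 mm, A_gv = 2464, A_nv = 2×(88 − 1.5×20)×14 = 1624 mm²; tension across gage: (56 − 1×20)×14 = 504 mm². R_n = min(0.6×450×1624, 0.6×345×2464) + 1.0×450×504 = min(438.48, 510.05) + 226.8 = 665.28 kN. φR_n = 0.75 × 665.28 = 499.0 kN.
Governing: min(349.2, 669.1, 678.1, 499.0) = 349.2 kN → bolt shear.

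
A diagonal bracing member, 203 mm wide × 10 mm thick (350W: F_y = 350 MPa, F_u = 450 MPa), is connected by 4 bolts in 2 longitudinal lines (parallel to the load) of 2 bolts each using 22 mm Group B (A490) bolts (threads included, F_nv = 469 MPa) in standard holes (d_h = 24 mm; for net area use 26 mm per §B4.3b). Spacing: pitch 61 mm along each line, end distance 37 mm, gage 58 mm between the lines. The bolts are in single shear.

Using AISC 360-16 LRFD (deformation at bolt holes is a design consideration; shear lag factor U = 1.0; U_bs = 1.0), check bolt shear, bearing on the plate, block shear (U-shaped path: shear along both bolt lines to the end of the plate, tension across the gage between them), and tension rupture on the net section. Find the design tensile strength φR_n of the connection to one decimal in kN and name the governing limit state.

Bolt shear: A_b = π(22)²/4 = 380.13 mm². φR_n = 0.75 × 469 × 380.13 × 4 × 1 = 534.8 kN.
Bearing (10 mm plate, F_u = 450 MPa): end bolts L_c = 37 − 24/2 = 25, R_n = min(1.2×25×10×450, 2.4×22×10×450) = 135 kN/bolt; interior L_c = 61 − 24 = 37, R_n = 199.8 kN/bolt. φR_n = 0.75 × (2×135 + 2×199.8) = 502.2 kN.
Block shear: shear path 2×[37+1×61] = 2×98 mm, A_gv = 1960, A_nv = 2×(98 − 1.5×26)×10 = 1180 mm²; tension across gage: (58 − 1×26)×10 = 320 mm². R_n = min(0.6×450×1180, 0.6×350×1960) + 1.0×450×320 = min(318.6, 411.6) + 144 = 462.6 kN. φR_n = 0.75 × 462.6 = 347.0 kN.
Tension rupture (net): A_n = (203 − 2×26)×10 = 1510 mm² (U = 1.0, A_e = A_n). φR_n = 0.75 × 450 × 1510 = 509.6 kN.
Governing: min(534.8, 502.2, 347.0, 509.6) = 347.0 kN → block shear.

347.0 kN (block shear governs)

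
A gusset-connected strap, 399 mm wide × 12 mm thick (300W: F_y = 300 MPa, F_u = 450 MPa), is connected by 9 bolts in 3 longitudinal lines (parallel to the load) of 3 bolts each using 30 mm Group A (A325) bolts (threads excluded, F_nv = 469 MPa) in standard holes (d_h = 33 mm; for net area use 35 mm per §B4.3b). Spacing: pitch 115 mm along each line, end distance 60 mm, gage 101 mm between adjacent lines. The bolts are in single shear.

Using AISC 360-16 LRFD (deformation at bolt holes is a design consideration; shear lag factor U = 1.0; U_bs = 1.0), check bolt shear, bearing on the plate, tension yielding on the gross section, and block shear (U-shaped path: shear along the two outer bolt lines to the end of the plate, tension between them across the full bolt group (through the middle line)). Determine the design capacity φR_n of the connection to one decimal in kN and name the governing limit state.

1292.8 kN (gross-section yield governs)

Bolt shear: A_b = π(30)²/4 = 706.86 mm². φR_n = 0.75 × 469 × 706.86 × 9 × 1 = 2237.7 kN.
Bearing (12 mm plate, F_u = 450 MPa): end bolts L_c = 60 − 33/2 = 43.5, R_n = min(1.2×43.5×12×450, 2.4×30×12×450) = 281.88 kN/bolt; interior L_c = 115 − 33 = 82, R_n = 388.8 kN/bolt. φR_n = 0.75 × (3×281.88 + 6×388.8) = 2383.8 kN.
Tension yield (gross): A_g = 399×12 = 4788 mm². φR_n = 0.90 × 300 × 4788 = 1292.8 kN.
Block shear: shear path 2×[60+2×115] = 2×290 mm, A_gv = 6960, A_nv = 2×(290 − 2.5×35)×12 = 4860 mm²; tension across gage: (202 − 2×35)×12 = 1584 mm². R_n = min(0.6×450×4860, 0.6×300×6960) + 1.0×450×1584 = min(1312.2, 1252.8) + 712.8 = 1965.6 kN. φR_n = 0.75 × 1965.6 = 1474.2 kN.
Governing: min(2237.7, 2383.8, 1292.8, 1474.2) = 1292.8 kN → gross-section yield.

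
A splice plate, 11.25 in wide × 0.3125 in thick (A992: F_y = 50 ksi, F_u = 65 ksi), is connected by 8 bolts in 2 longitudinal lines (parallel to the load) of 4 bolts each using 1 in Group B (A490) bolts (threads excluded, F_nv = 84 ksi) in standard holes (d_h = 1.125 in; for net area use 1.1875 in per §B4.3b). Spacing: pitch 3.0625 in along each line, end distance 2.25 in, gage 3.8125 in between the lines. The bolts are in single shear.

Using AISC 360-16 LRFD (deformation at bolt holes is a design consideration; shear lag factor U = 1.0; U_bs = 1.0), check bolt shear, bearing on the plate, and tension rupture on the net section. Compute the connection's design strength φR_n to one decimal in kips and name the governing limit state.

Bolt shear: A_b = π(1)²/4 = 0.7854 in². φR_n = 0.75 × 84 × 0.7854 × 8 × 1 = 395.8 kips.
Bearing (0.3125 in plate, F_u = 65 ksi): end bolts L_c = 2.25 − 1.125/2 = 1.6875, R_n = min(1.2×1.6875×0.3125×65, 2.4×1×0.3125×65) = 41.133 kips/bolt; interior L_c = 3.0625 − 1.125 = 1.9375, R_n = 47.227 kips/bolt. φR_n = 0.75 × (2×41.133 + 6×47.227) = 274.2 kips.
Tension rupture (net): A_n = (11.25 − 2×1.1875)×0.3125 = 2.7734 in² (U = 1.0, A_e = A_n). φR_n = 0.75 × 65 × 2.7734 = 135.2 kips.
Governing: min(395.8, 274.2, 135.2) = 135.2 kips → net-section rupture.

135.2 kips (net-section rupture governs)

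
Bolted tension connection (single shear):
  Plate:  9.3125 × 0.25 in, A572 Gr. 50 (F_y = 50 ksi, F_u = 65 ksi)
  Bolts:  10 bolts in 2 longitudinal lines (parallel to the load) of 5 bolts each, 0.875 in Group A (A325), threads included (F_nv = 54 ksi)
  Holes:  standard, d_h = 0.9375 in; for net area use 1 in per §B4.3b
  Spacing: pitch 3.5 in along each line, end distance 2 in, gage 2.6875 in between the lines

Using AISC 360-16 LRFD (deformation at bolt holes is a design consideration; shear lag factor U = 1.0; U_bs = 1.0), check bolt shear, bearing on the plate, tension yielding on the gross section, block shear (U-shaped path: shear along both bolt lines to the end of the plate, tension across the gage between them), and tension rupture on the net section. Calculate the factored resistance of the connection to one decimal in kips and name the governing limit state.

Bolt shear: A_b = π(0.875)²/4 = 0.60132 in². φR_n = 0.75 × 54 × 0.60132 × 10 × 1 = 243.5 kips.
Bearing (0.25 in plate, F_u = 65 ksi): end bolts L_c = 2 − 0.9375/2 = 1.53125, R_n = min(1.2×1.53125×0.25×65, 2.4×0.875×0.25×65) = 29.859 kips/bolt; interior L_c = 3.5 − 0.9375 = 2.5625, R_n = 34.125 kips/bolt. φR_n = 0.75 × (2×29.859 + 8×34.125) = 249.5 kips.
Tension yield (gross): A_g = 9.3125×0.25 = 2.3281 in². φR_n = 0.90 × 50 × 2.3281 = 104.8 kips.
Block shear: shear path 2×[2+4×3.5] = 2×16 in, A_gv = 8, A_nv = 2×(16 − 4.5×1)×0.25 = 5.75 in²; tension across gage: (2.6875 − 1×1)×0.25 = 0.42188 in². R_n = min(0.6×65×5.75, 0.6×50×8) + 1.0×65×0.42188 = min(224.25, 240) + 27.422 = 251.67 kips. φR_n = 0.75 × 251.67 = 188.8 kips.
Tension rupture (net): A_n = (9.3125 − 2×1)×0.25 = 1.8281 in² (U = 1.0, A_e = A_n). φR_n = 0.75 × 65 × 1.8281 = 89.1 kips.
Governing: min(243.5, 249.5, 104.8, 188.8, 89.1) = 89.1 kips → net-section rupture.

89.1 kips (net-section rupture governs)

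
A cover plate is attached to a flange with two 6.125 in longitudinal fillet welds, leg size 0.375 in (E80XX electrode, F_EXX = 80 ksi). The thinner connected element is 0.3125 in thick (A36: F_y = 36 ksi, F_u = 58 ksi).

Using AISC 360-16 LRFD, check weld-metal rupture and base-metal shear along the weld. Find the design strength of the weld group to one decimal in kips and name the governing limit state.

Weld metal: throat = 0.707×0.375 = 0.26513 in, L = 2×6.125 = 12.25 in. φR_n = 0.75 × 0.6 × 80 × 0.26513 × 12.25 = 116.9 kips.
Base metal shear (0.3125 in plate): yield φR_n = 1.0×0.6×36×0.3125×12.25 = 82.7 kips; rupture φR_n = 0.75×0.6×58×0.3125×12.25 = 99.9 kips; take 82.7 kips (yield).
Governing: min(116.9, 82.7) = 82.7 kips → base-metal shear.

82.7 kips (base-metal shear governs)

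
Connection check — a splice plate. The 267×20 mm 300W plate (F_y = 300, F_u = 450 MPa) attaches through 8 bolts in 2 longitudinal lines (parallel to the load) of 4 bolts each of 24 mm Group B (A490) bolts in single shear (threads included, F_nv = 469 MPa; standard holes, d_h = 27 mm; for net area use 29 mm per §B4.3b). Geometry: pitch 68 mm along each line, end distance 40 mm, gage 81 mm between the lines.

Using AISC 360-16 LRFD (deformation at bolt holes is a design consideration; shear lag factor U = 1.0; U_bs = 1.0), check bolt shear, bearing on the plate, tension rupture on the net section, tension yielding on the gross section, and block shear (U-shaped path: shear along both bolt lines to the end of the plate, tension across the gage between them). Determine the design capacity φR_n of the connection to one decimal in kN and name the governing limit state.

1273.0 kN (bolt shear governs)

Bolt shear: A_b = π(24)²/4 = 452.39 mm². φR_n = 0.75 × 469 × 452.39 × 8 × 1 = 1273.0 kN.
Bearing (20 mm plate, F_u = 450 MPa): end bolts L_c = 40 − 27/2 = 26.5, R_n = min(1.2×26.5×20×450, 2.4×24×20×450) = 286.2 kN/bolt; interior L_c = 68 − 27 = 41, R_n = 442.8 kN/bolt. φR_n = 0.75 × (2×286.2 + 6×442.8) = 2421.9 kN.
Tension rupture (net): A_n = (267 − 2×29)×20 = 4180 mm² (U = 1.0, A_e = A_n). φR_n = 0.75 × 450 × 4180 = 1410.8 kN.
Tension yield (gross): A_g = 267×20 = 5340 mm². φR_n = 0.90 × 300 × 5340 = 1441.8 kN.
Block shear: shear path 2×[40+3×68] = 2×244 mm, A_gv = 9760, A_nv = 2×(244 − 3.5×29)×20 = 5700 mm²; tension across gage: (81 − 1×29)×20 = 1040 mm². R_n = min(0.6×450×5700, 0.6×300×9760) + 1.0×450×1040 = min(1539, 1756.8) + 468 = 2007 kN. φR_n = 0.75 × 2007 = 1505.3 kN.
Governing: min(1273.0, 2421.9, 1410.8, 1441.8, 1505.3) = 1273.0 kN → bolt shear.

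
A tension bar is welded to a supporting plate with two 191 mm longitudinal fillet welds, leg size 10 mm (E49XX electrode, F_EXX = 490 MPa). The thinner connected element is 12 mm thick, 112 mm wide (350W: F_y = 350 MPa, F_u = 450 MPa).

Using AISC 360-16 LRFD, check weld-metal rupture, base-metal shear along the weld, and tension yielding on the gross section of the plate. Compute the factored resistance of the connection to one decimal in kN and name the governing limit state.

423.4 kN (gross-section yield governs)

Weld metal: throat = 0.707×10 = 7.07 mm, L = 2×191 = 382 mm. φR_n = 0.75 × 0.6 × 490 × 7.07 × 382 = 595.5 kN.
Base metal shear (12 mm plate): yield φR_n = 1.0×0.6×350×12×382 = 962.6 kN; rupture φR_n = 0.75×0.6×450×12×382 = 928.3 kN; take 928.3 kN (rupture).
Tension yield (gross): A_g = 112×12 = 1344 mm². φR_n = 0.90 × 350 × 1344 = 423.4 kN.
Governing: min(595.5, 928.3, 423.4) = 423.4 kN → gross-section yield.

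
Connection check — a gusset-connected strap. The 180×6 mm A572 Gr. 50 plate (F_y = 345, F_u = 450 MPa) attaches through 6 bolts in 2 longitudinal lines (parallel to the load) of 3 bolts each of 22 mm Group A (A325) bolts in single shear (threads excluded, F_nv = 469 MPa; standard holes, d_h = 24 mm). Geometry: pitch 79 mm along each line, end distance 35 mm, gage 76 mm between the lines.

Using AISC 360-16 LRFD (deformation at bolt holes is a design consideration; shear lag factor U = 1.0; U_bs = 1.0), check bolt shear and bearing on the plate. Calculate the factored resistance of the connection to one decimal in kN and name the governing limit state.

Bolt shear: A_b = π(22)²/4 = 380.13 mm². φR_n = 0.75 × 469 × 380.13 × 6 × 1 = 802.3 kN.
Bearing (6 mm plate, F_u = 450 MPa): end bolts L_c = 35 − 24/2 = 23, R_n = min(1.2×23×6×450, 2.4×22×6×450) = 74.52 kN/bolt; interior L_c = 79 − 24 = 55, R_n = 142.56 kN/bolt. φR_n = 0.75 × (2×74.52 + 4×142.56) = 539.5 kN.
Governing: min(802.3, 539.5) = 539.5 kN → bearing.

539.5 kN (bearing governs)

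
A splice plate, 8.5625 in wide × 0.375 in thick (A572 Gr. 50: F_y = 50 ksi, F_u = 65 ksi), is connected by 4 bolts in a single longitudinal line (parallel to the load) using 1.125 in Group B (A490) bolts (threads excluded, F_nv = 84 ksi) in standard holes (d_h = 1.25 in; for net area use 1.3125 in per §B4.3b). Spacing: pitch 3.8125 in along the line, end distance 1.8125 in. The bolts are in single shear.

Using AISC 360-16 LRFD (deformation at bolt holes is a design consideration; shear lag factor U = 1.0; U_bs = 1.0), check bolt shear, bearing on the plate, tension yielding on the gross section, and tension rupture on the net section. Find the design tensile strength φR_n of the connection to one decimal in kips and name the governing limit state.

Bolt shear: A_b = π(1.125)²/4 = 0.99402 in². φR_n = 0.75 × 84 × 0.99402 × 4 × 1 = 250.5 kips.
Bearing (0.375 in plate, F_u = 65 ksi): end bolts L_c = 1.8125 − 1.25/2 = 1.1875, R_n = min(1.2×1.1875×0.375×65, 2.4×1.125×0.375×65) = 34.734 kips/bolt; interior L_c = 3.8125 − 1.25 = 2.5625, R_n = 65.813 kips/bolt. φR_n = 0.75 × (1×34.734 + 3×65.813) = 174.1 kips.
Tension yield (gross): A_g = 8.5625×0.375 = 3.2109 in². φR_n = 0.90 × 50 × 3.2109 = 144.5 kips.
Tension rupture (net): A_n = (8.5625 − 1×1.3125)×0.375 = 2.7188 in² (U = 1.0, A_e = A_n). φR_n = 0.75 × 65 × 2.7188 = 132.5 kips.
Governing: min(250.5, 174.1, 144.5, 132.5) = 132.5 kips → net-section rupture.

132.5 kips (net-section rupture governs)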